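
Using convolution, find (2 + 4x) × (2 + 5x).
Ascending coefficients: a = [2, 4], b = [2, 5]. c[0] = 2×2 = 4; c[1] = 2×5 + 4×2 = 18; c[2] = 4×5 = 20. Result coefficients: [4, 18, 20] → 4 + 18x + 20x^2

4 + 18x + 20x^2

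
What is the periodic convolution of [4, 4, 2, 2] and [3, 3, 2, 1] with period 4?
Use y[k] = Σ_j s[j]·t[(k-j) mod 4]. y[0] = 4×3 + 4×1 + 2×2 + 2×3 = 26; y[1] = 4×3 + 4×3 + 2×1 + 2×2 = 30; y[2] = 4×2 + 4×3 + 2×3 + 2×1 = 28; y[3] = 4×1 + 4×2 + 2×3 + 2×3 = 24. Result: [26, 30, 28, 24]

[26, 30, 28, 24]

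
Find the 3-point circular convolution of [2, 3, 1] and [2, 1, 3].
Use y[k] = Σ_j f[j]·g[(k-j) mod 3]. y[0] = 2×2 + 3×3 + 1×1 = 14; y[1] = 2×1 + 3×2 + 1×3 = 11; y[2] = 2×3 + 3×1 + 1×2 = 11. Result: [14, 11, 11]

[14, 11, 11]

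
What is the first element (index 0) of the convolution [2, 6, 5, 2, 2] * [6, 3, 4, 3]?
Use y[k] = Σ_i a[i]·b[k-i] at k=0. y[0] = 2×6 = 12

12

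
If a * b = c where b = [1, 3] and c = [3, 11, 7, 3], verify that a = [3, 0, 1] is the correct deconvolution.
Forward-compute [3, 0, 1] * [1, 3]: c[0] = 3×1 = 3; c[1] = 3×3 + 0×1 = 9; c[2] = 0×3 + 1×1 = 1; c[3] = 1×3 = 3 → [3, 9, 1, 3]. Does not match given c = [3, 11, 7, 3].

Not verified. [3, 0, 1] * [1, 3] = [3, 9, 1, 3], which differs from [3, 11, 7, 3] at index 1.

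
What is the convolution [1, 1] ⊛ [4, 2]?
y[0] = 1×4 = 4; y[1] = 1×2 + 1×4 = 6; y[2] = 1×2 = 2

[4, 6, 2]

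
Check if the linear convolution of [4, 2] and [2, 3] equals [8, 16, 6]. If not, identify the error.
Recompute linear convolution of [4, 2] and [2, 3]: y[0] = 4×2 = 8; y[1] = 4×3 + 2×2 = 16; y[2] = 2×3 = 6 → [8, 16, 6]. Given [8, 16, 6] matches, so answer: Yes

Yes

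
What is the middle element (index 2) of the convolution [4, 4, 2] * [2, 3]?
Use y[k] = Σ_i a[i]·b[k-i] at k=2. y[2] = 4×3 + 2×2 = 16

16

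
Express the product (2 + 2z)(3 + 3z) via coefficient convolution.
Ascending coefficients: a = [2, 2], b = [3, 3]. c[0] = 2×3 = 6; c[1] = 2×3 + 2×3 = 12; c[2] = 2×3 = 6. Result coefficients: [6, 12, 6] → 6 + 12z + 6z^2

6 + 12z + 6z^2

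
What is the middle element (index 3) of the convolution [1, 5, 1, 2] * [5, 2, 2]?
Use y[k] = Σ_i a[i]·b[k-i] at k=3. y[3] = 5×2 + 1×2 + 2×5 = 22

22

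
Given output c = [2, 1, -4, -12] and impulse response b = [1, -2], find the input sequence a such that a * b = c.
Deconvolve c=[2, 1, -4, -12] by b=[1, -2]. Since b[0]=1, solve forward: a[0] = c[0] / 1 = 2; a[1] = (c[1] - 2×-2) / 1 = 5; a[2] = (c[2] - 5×-2) / 1 = 6. So a = [2, 5, 6]. Check by forward convolution: c[0] = 2×1 = 2; c[1] = 2×-2 + 5×1 = 1; c[2] = 5×-2 + 6×1 = -4; c[3] = 6×-2 = -12

[2, 5, 6]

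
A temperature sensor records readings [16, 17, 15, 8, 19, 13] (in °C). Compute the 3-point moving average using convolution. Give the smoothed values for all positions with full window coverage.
3-point moving average kernel = [1, 1, 1]. Apply in 'valid' mode (full window coverage): avg[0] = (16 + 17 + 15) / 3 = 16.0; avg[1] = (17 + 15 + 8) / 3 = 13.33; avg[2] = (15 + 8 + 19) / 3 = 14.0; avg[3] = (8 + 19 + 13) / 3 = 13.33. Smoothed values: [16.0, 13.33, 14.0, 13.33]

[16.0, 13.33, 14.0, 13.33]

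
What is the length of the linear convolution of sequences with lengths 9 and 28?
Linear/full convolution length: m + n - 1 = 9 + 28 - 1 = 36

36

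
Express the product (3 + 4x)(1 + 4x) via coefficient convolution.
Ascending coefficients: a = [3, 4], b = [1, 4]. c[0] = 3×1 = 3; c[1] = 3×4 + 4×1 = 16; c[2] = 4×4 = 16. Result coefficients: [3, 16, 16] → 3 + 16x + 16x^2

3 + 16x + 16x^2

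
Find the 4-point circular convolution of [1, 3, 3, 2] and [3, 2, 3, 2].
Use y[k] = Σ_j a[j]·b[(k-j) mod 4]. y[0] = 1×3 + 3×2 + 3×3 + 2×2 = 22; y[1] = 1×2 + 3×3 + 3×2 + 2×3 = 23; y[2] = 1×3 + 3×2 + 3×3 + 2×2 = 22; y[3] = 1×2 + 3×3 + 3×2 + 2×3 = 23. Result: [22, 23, 22, 23]

[22, 23, 22, 23]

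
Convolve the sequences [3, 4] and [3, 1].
y[0] = 3×3 = 9; y[1] = 3×1 + 4×3 = 15; y[2] = 4×1 = 4

[9, 15, 4]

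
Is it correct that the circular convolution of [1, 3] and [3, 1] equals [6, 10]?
Recompute circular convolution of [1, 3] and [3, 1]: y[0] = 1×3 + 3×1 = 6; y[1] = 1×1 + 3×3 = 10 → [6, 10]. Given [6, 10] matches, so answer: Yes

Yes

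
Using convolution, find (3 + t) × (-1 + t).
Ascending coefficients: a = [3, 1], b = [-1, 1]. c[0] = 3×-1 = -3; c[1] = 3×1 + 1×-1 = 2; c[2] = 1×1 = 1. Result coefficients: [-3, 2, 1] → -3 + 2t + t^2

-3 + 2t + t^2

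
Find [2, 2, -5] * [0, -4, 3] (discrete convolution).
y[0] = 2×0 = 0; y[1] = 2×-4 + 2×0 = -8; y[2] = 2×3 + 2×-4 + -5×0 = -2; y[3] = 2×3 + -5×-4 = 26; y[4] = -5×3 = -15

[0, -8, -2, 26, -15]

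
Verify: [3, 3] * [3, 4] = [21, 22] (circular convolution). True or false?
Recompute circular convolution of [3, 3] and [3, 4]: y[0] = 3×3 + 3×4 = 21; y[1] = 3×4 + 3×3 = 21 → [21, 21]. Compare to given [21, 22]: they differ at index 1: given 22, correct 21, so answer: No

No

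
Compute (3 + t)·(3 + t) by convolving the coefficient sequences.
Ascending coefficients: a = [3, 1], b = [3, 1]. c[0] = 3×3 = 9; c[1] = 3×1 + 1×3 = 6; c[2] = 1×1 = 1. Result coefficients: [9, 6, 1] → 9 + 6t + t^2

9 + 6t + t^2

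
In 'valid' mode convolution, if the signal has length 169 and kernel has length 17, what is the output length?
'Valid' mode counts only positions where the kernel fully overlaps the signal: m - n + 1 = 169 - 17 + 1 = 153

153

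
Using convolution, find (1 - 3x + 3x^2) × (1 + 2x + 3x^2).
Ascending coefficients: a = [1, -3, 3], b = [1, 2, 3]. c[0] = 1×1 = 1; c[1] = 1×2 + -3×1 = -1; c[2] = 1×3 + -3×2 + 3×1 = 0; c[3] = -3×3 + 3×2 = -3; c[4] = 3×3 = 9. Result coefficients: [1, -1, 0, -3, 9] → 1 - x - 3x^3 + 9x^4

1 - x - 3x^3 + 9x^4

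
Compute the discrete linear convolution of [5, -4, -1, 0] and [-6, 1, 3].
y[0] = 5×-6 = -30; y[1] = 5×1 + -4×-6 = 29; y[2] = 5×3 + -4×1 + -1×-6 = 17; y[3] = -4×3 + -1×1 + 0×-6 = -13; y[4] = -1×3 + 0×1 = -3; y[5] = 0×3 = 0

[-30, 29, 17, -13, -3, 0]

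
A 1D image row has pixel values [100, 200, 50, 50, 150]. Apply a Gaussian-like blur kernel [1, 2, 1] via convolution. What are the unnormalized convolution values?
Convolve image row [100, 200, 50, 50, 150] with kernel [1, 2, 1]: y[0] = 100×1 = 100; y[1] = 100×2 + 200×1 = 400; y[2] = 100×1 + 200×2 + 50×1 = 550; y[3] = 200×1 + 50×2 + 50×1 = 350; y[4] = 50×1 + 50×2 + 150×1 = 300; y[5] = 50×1 + 150×2 = 350; y[6] = 150×1 = 150 → [100, 400, 550, 350, 300, 350, 150]. Normalization factor = sum(kernel) = 4.

[100, 400, 550, 350, 300, 350, 150]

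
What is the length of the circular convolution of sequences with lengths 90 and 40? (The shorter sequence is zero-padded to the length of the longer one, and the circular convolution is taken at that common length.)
Circular convolution (zero-padding the shorter input) has length max(m, n) = max(90, 40) = 90

90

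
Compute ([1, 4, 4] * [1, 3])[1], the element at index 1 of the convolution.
Use y[k] = Σ_i a[i]·b[k-i] at k=1. y[1] = 1×3 + 4×1 = 7

7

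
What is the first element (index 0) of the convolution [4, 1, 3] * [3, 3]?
Use y[k] = Σ_i a[i]·b[k-i] at k=0. y[0] = 4×3 = 12

12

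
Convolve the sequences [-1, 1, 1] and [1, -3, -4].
y[0] = -1×1 = -1; y[1] = -1×-3 + 1×1 = 4; y[2] = -1×-4 + 1×-3 + 1×1 = 2; y[3] = 1×-4 + 1×-3 = -7; y[4] = 1×-4 = -4

[-1, 4, 2, -7, -4]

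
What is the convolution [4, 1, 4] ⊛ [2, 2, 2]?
y[0] = 4×2 = 8; y[1] = 4×2 + 1×2 = 10; y[2] = 4×2 + 1×2 + 4×2 = 18; y[3] = 1×2 + 4×2 = 10; y[4] = 4×2 = 8

[8, 10, 18, 10, 8]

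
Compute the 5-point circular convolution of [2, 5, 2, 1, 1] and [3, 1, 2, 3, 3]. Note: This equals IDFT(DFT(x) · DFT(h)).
Either evaluate y[k] = Σ_j x[j]·h[(k-j) mod 5] directly, or use IDFT(DFT(x) · DFT(h)). y[0] = 2×3 + 5×3 + 2×3 + 1×2 + 1×1 = 30; y[1] = 2×1 + 5×3 + 2×3 + 1×3 + 1×2 = 28; y[2] = 2×2 + 5×1 + 2×3 + 1×3 + 1×3 = 21; y[3] = 2×3 + 5×2 + 2×1 + 1×3 + 1×3 = 24; y[4] = 2×3 + 5×3 + 2×2 + 1×1 + 1×3 = 29. Result: [30, 28, 21, 24, 29]

[30, 28, 21, 24, 29]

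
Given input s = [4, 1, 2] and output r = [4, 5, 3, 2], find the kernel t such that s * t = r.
Output length 4 = len(s) + len(t) - 1 ⇒ len(t) = 2. Solve t forward using t[k] = (r[k] - Σ_{i≥1} s[i]·t[k-i]) / s[0]: t[0] = r[0] / s[0] = 4 / 4 = 1; t[1] = (r[1] - 1×1) / s[0] = (5 - 1×1) / 4 = 1. So t = [1, 1]. Forward-check [4, 1, 2] * [1, 1]: r[0] = 4×1 = 4; r[1] = 4×1 + 1×1 = 5; r[2] = 1×1 + 2×1 = 3; r[3] = 2×1 = 2 → [4, 5, 3, 2] ✓

[1, 1]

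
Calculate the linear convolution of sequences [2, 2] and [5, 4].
y[0] = 2×5 = 10; y[1] = 2×4 + 2×5 = 18; y[2] = 2×4 = 8

[10, 18, 8]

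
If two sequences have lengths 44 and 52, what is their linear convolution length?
Linear/full convolution length: m + n - 1 = 44 + 52 - 1 = 95

95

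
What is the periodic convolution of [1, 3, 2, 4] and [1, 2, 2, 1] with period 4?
Use y[k] = Σ_j a[j]·b[(k-j) mod 4]. y[0] = 1×1 + 3×1 + 2×2 + 4×2 = 16; y[1] = 1×2 + 3×1 + 2×1 + 4×2 = 15; y[2] = 1×2 + 3×2 + 2×1 + 4×1 = 14; y[3] = 1×1 + 3×2 + 2×2 + 4×1 = 15. Result: [16, 15, 14, 15]

[16, 15, 14, 15]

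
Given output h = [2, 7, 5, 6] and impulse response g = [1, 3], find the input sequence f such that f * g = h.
Deconvolve h=[2, 7, 5, 6] by g=[1, 3]. Since g[0]=1, solve forward: f[0] = h[0] / 1 = 2; f[1] = (h[1] - 2×3) / 1 = 1; f[2] = (h[2] - 1×3) / 1 = 2. So f = [2, 1, 2]. Check by forward convolution: h[0] = 2×1 = 2; h[1] = 2×3 + 1×1 = 7; h[2] = 1×3 + 2×1 = 5; h[3] = 2×3 = 6

[2, 1, 2]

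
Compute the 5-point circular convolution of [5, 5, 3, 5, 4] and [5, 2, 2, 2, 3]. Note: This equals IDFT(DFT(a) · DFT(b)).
Either evaluate y[k] = Σ_j a[j]·b[(k-j) mod 5] directly, or use IDFT(DFT(a) · DFT(b)). y[0] = 5×5 + 5×3 + 3×2 + 5×2 + 4×2 = 64; y[1] = 5×2 + 5×5 + 3×3 + 5×2 + 4×2 = 62; y[2] = 5×2 + 5×2 + 3×5 + 5×3 + 4×2 = 58; y[3] = 5×2 + 5×2 + 3×2 + 5×5 + 4×3 = 63; y[4] = 5×3 + 5×2 + 3×2 + 5×2 + 4×5 = 61. Result: [64, 62, 58, 63, 61]

[64, 62, 58, 63, 61]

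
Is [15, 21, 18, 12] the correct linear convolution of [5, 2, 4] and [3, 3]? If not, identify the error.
Recompute linear convolution of [5, 2, 4] and [3, 3]: y[0] = 5×3 = 15; y[1] = 5×3 + 2×3 = 21; y[2] = 2×3 + 4×3 = 18; y[3] = 4×3 = 12 → [15, 21, 18, 12]. Given [15, 21, 18, 12] matches, so answer: Yes

Yes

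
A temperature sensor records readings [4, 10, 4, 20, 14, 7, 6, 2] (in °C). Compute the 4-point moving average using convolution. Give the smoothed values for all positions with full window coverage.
4-point moving average kernel = [1, 1, 1, 1]. Apply in 'valid' mode (full window coverage): avg[0] = (4 + 10 + 4 + 20) / 4 = 9.5; avg[1] = (10 + 4 + 20 + 14) / 4 = 12.0; avg[2] = (4 + 20 + 14 + 7) / 4 = 11.25; avg[3] = (20 + 14 + 7 + 6) / 4 = 11.75; avg[4] = (14 + 7 + 6 + 2) / 4 = 7.25. Smoothed values: [9.5, 12.0, 11.25, 11.75, 7.25]

[9.5, 12.0, 11.25, 11.75, 7.25]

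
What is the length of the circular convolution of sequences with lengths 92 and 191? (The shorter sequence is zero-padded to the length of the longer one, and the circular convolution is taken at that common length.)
Circular convolution (zero-padding the shorter input) has length max(m, n) = max(92, 191) = 191

191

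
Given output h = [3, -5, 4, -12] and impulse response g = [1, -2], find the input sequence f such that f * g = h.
Deconvolve h=[3, -5, 4, -12] by g=[1, -2]. Since g[0]=1, solve forward: f[0] = h[0] / 1 = 3; f[1] = (h[1] - 3×-2) / 1 = 1; f[2] = (h[2] - 1×-2) / 1 = 6. So f = [3, 1, 6]. Check by forward convolution: h[0] = 3×1 = 3; h[1] = 3×-2 + 1×1 = -5; h[2] = 1×-2 + 6×1 = 4; h[3] = 6×-2 = -12

[3, 1, 6]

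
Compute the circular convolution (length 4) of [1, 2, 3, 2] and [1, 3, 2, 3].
Use y[k] = Σ_j s[j]·t[(k-j) mod 4]. y[0] = 1×1 + 2×3 + 3×2 + 2×3 = 19; y[1] = 1×3 + 2×1 + 3×3 + 2×2 = 18; y[2] = 1×2 + 2×3 + 3×1 + 2×3 = 17; y[3] = 1×3 + 2×2 + 3×3 + 2×1 = 18. Result: [19, 18, 17, 18]

[19, 18, 17, 18]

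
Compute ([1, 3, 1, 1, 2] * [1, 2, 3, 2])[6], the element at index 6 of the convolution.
Use y[k] = Σ_i a[i]·b[k-i] at k=6. y[6] = 1×2 + 2×3 = 8

8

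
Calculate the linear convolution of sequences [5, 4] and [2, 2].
y[0] = 5×2 = 10; y[1] = 5×2 + 4×2 = 18; y[2] = 4×2 = 8

[10, 18, 8]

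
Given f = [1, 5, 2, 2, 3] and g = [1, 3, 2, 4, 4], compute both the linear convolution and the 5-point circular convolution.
Linear: y_lin[0] = 1×1 = 1; y_lin[1] = 1×3 + 5×1 = 8; y_lin[2] = 1×2 + 5×3 + 2×1 = 19; y_lin[3] = 1×4 + 5×2 + 2×3 + 2×1 = 22; y_lin[4] = 1×4 + 5×4 + 2×2 + 2×3 + 3×1 = 37; y_lin[5] = 5×4 + 2×4 + 2×2 + 3×3 = 41; y_lin[6] = 2×4 + 2×4 + 3×2 = 22; y_lin[7] = 2×4 + 3×4 = 20; y_lin[8] = 3×4 = 12 → [1, 8, 19, 22, 37, 41, 22, 20, 12]. Circular (length 5): y[0] = 1×1 + 5×4 + 2×4 + 2×2 + 3×3 = 42; y[1] = 1×3 + 5×1 + 2×4 + 2×4 + 3×2 = 30; y[2] = 1×2 + 5×3 + 2×1 + 2×4 + 3×4 = 39; y[3] = 1×4 + 5×2 + 2×3 + 2×1 + 3×4 = 34; y[4] = 1×4 + 5×4 + 2×2 + 2×3 + 3×1 = 37 → [42, 30, 39, 34, 37]

Linear: [1, 8, 19, 22, 37, 41, 22, 20, 12], Circular: [42, 30, 39, 34, 37]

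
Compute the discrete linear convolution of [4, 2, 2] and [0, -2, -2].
y[0] = 4×0 = 0; y[1] = 4×-2 + 2×0 = -8; y[2] = 4×-2 + 2×-2 + 2×0 = -12; y[3] = 2×-2 + 2×-2 = -8; y[4] = 2×-2 = -4

[0, -8, -12, -8, -4]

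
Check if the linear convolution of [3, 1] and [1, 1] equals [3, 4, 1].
Recompute linear convolution of [3, 1] and [1, 1]: y[0] = 3×1 = 3; y[1] = 3×1 + 1×1 = 4; y[2] = 1×1 = 1 → [3, 4, 1]. Given [3, 4, 1] matches, so answer: Yes

Yes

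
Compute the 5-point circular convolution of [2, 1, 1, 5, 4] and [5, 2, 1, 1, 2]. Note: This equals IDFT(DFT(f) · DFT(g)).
Either evaluate y[k] = Σ_j f[j]·g[(k-j) mod 5] directly, or use IDFT(DFT(f) · DFT(g)). y[0] = 2×5 + 1×2 + 1×1 + 5×1 + 4×2 = 26; y[1] = 2×2 + 1×5 + 1×2 + 5×1 + 4×1 = 20; y[2] = 2×1 + 1×2 + 1×5 + 5×2 + 4×1 = 23; y[3] = 2×1 + 1×1 + 1×2 + 5×5 + 4×2 = 38; y[4] = 2×2 + 1×1 + 1×1 + 5×2 + 4×5 = 36. Result: [26, 20, 23, 38, 36]

[26, 20, 23, 38, 36]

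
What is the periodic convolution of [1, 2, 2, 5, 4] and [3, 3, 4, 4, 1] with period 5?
Use y[k] = Σ_j a[j]·b[(k-j) mod 5]. y[0] = 1×3 + 2×1 + 2×4 + 5×4 + 4×3 = 45; y[1] = 1×3 + 2×3 + 2×1 + 5×4 + 4×4 = 47; y[2] = 1×4 + 2×3 + 2×3 + 5×1 + 4×4 = 37; y[3] = 1×4 + 2×4 + 2×3 + 5×3 + 4×1 = 37; y[4] = 1×1 + 2×4 + 2×4 + 5×3 + 4×3 = 44. Result: [45, 47, 37, 37, 44]

[45, 47, 37, 37, 44]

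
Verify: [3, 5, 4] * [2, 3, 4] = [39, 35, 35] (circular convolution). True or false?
Recompute circular convolution of [3, 5, 4] and [2, 3, 4]: y[0] = 3×2 + 5×4 + 4×3 = 38; y[1] = 3×3 + 5×2 + 4×4 = 35; y[2] = 3×4 + 5×3 + 4×2 = 35 → [38, 35, 35]. Compare to given [39, 35, 35]: they differ at index 0: given 39, correct 38, so answer: No

No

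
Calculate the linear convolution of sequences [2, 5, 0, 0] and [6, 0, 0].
y[0] = 2×6 = 12; y[1] = 2×0 + 5×6 = 30; y[2] = 2×0 + 5×0 + 0×6 = 0; y[3] = 5×0 + 0×0 + 0×6 = 0; y[4] = 0×0 + 0×0 = 0; y[5] = 0×0 = 0

[12, 30, 0, 0, 0, 0]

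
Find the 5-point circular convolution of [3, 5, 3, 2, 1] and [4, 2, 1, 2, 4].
Use y[k] = Σ_j s[j]·t[(k-j) mod 5]. y[0] = 3×4 + 5×4 + 3×2 + 2×1 + 1×2 = 42; y[1] = 3×2 + 5×4 + 3×4 + 2×2 + 1×1 = 43; y[2] = 3×1 + 5×2 + 3×4 + 2×4 + 1×2 = 35; y[3] = 3×2 + 5×1 + 3×2 + 2×4 + 1×4 = 29; y[4] = 3×4 + 5×2 + 3×1 + 2×2 + 1×4 = 33. Result: [42, 43, 35, 29, 33]

[42, 43, 35, 29, 33]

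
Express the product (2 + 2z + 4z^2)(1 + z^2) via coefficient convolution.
Ascending coefficients: a = [2, 2, 4], b = [1, 0, 1]. c[0] = 2×1 = 2; c[1] = 2×0 + 2×1 = 2; c[2] = 2×1 + 2×0 + 4×1 = 6; c[3] = 2×1 + 4×0 = 2; c[4] = 4×1 = 4. Result coefficients: [2, 2, 6, 2, 4] → 2 + 2z + 6z^2 + 2z^3 + 4z^4

2 + 2z + 6z^2 + 2z^3 + 4z^4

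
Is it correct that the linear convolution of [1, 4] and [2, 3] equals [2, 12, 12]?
Recompute linear convolution of [1, 4] and [2, 3]: y[0] = 1×2 = 2; y[1] = 1×3 + 4×2 = 11; y[2] = 4×3 = 12 → [2, 11, 12]. Compare to given [2, 12, 12]: they differ at index 1: given 12, correct 11, so answer: No

No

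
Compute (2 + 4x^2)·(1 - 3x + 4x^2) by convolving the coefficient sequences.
Ascending coefficients: a = [2, 0, 4], b = [1, -3, 4]. c[0] = 2×1 = 2; c[1] = 2×-3 + 0×1 = -6; c[2] = 2×4 + 0×-3 + 4×1 = 12; c[3] = 0×4 + 4×-3 = -12; c[4] = 4×4 = 16. Result coefficients: [2, -6, 12, -12, 16] → 2 - 6x + 12x^2 - 12x^3 + 16x^4

2 - 6x + 12x^2 - 12x^3 + 16x^4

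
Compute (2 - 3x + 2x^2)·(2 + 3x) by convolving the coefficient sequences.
Ascending coefficients: a = [2, -3, 2], b = [2, 3]. c[0] = 2×2 = 4; c[1] = 2×3 + -3×2 = 0; c[2] = -3×3 + 2×2 = -5; c[3] = 2×3 = 6. Result coefficients: [4, 0, -5, 6] → 4 - 5x^2 + 6x^3

4 - 5x^2 + 6x^3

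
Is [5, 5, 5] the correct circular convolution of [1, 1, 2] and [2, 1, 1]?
Recompute circular convolution of [1, 1, 2] and [2, 1, 1]: y[0] = 1×2 + 1×1 + 2×1 = 5; y[1] = 1×1 + 1×2 + 2×1 = 5; y[2] = 1×1 + 1×1 + 2×2 = 6 → [5, 5, 6]. Compare to given [5, 5, 5]: they differ at index 2: given 5, correct 6, so answer: No

No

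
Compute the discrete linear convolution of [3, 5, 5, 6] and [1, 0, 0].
y[0] = 3×1 = 3; y[1] = 3×0 + 5×1 = 5; y[2] = 3×0 + 5×0 + 5×1 = 5; y[3] = 5×0 + 5×0 + 6×1 = 6; y[4] = 5×0 + 6×0 = 0; y[5] = 6×0 = 0

[3, 5, 5, 6, 0, 0]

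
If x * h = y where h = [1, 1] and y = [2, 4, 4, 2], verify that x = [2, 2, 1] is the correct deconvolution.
Forward-compute [2, 2, 1] * [1, 1]: y[0] = 2×1 = 2; y[1] = 2×1 + 2×1 = 4; y[2] = 2×1 + 1×1 = 3; y[3] = 1×1 = 1 → [2, 4, 3, 1]. Does not match given y = [2, 4, 4, 2].

Not verified. [2, 2, 1] * [1, 1] = [2, 4, 3, 1], which differs from [2, 4, 4, 2] at index 2.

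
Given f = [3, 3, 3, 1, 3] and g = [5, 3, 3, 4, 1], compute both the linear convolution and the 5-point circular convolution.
Linear: y_lin[0] = 3×5 = 15; y_lin[1] = 3×3 + 3×5 = 24; y_lin[2] = 3×3 + 3×3 + 3×5 = 33; y_lin[3] = 3×4 + 3×3 + 3×3 + 1×5 = 35; y_lin[4] = 3×1 + 3×4 + 3×3 + 1×3 + 3×5 = 42; y_lin[5] = 3×1 + 3×4 + 1×3 + 3×3 = 27; y_lin[6] = 3×1 + 1×4 + 3×3 = 16; y_lin[7] = 1×1 + 3×4 = 13; y_lin[8] = 3×1 = 3 → [15, 24, 33, 35, 42, 27, 16, 13, 3]. Circular (length 5): y[0] = 3×5 + 3×1 + 3×4 + 1×3 + 3×3 = 42; y[1] = 3×3 + 3×5 + 3×1 + 1×4 + 3×3 = 40; y[2] = 3×3 + 3×3 + 3×5 + 1×1 + 3×4 = 46; y[3] = 3×4 + 3×3 + 3×3 + 1×5 + 3×1 = 38; y[4] = 3×1 + 3×4 + 3×3 + 1×3 + 3×5 = 42 → [42, 40, 46, 38, 42]

Linear: [15, 24, 33, 35, 42, 27, 16, 13, 3], Circular: [42, 40, 46, 38, 42]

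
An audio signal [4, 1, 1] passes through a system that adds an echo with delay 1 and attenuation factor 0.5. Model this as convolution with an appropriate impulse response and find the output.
Direct-path + delayed-attenuated-path model → impulse response h = [1, 0.5] (1 at lag 0, 0.5 at lag 1). Output y[n] = x[n] + 0.5·x[n - 1] (with x[n] = 0 outside 0..2): y[0] = 4 + 0.5×0 = 4; y[1] = 1 + 0.5×4 = 3.0; y[2] = 1 + 0.5×1 = 1.5; y[3] = 0 + 0.5×1 = 0.5. So y = [4, 3.0, 1.5, 0.5]

[4, 3.0, 1.5, 0.5]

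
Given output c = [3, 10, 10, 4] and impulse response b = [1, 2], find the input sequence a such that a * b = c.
Deconvolve c=[3, 10, 10, 4] by b=[1, 2]. Since b[0]=1, solve forward: a[0] = c[0] / 1 = 3; a[1] = (c[1] - 3×2) / 1 = 4; a[2] = (c[2] - 4×2) / 1 = 2. So a = [3, 4, 2]. Check by forward convolution: c[0] = 3×1 = 3; c[1] = 3×2 + 4×1 = 10; c[2] = 4×2 + 2×1 = 10; c[3] = 2×2 = 4

[3, 4, 2]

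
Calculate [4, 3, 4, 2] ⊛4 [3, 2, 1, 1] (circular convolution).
Use y[k] = Σ_j s[j]·t[(k-j) mod 4]. y[0] = 4×3 + 3×1 + 4×1 + 2×2 = 23; y[1] = 4×2 + 3×3 + 4×1 + 2×1 = 23; y[2] = 4×1 + 3×2 + 4×3 + 2×1 = 24; y[3] = 4×1 + 3×1 + 4×2 + 2×3 = 21. Result: [23, 23, 24, 21]

[23, 23, 24, 21]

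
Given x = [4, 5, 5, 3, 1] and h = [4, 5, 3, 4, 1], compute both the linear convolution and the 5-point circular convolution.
Linear: y_lin[0] = 4×4 = 16; y_lin[1] = 4×5 + 5×4 = 40; y_lin[2] = 4×3 + 5×5 + 5×4 = 57; y_lin[3] = 4×4 + 5×3 + 5×5 + 3×4 = 68; y_lin[4] = 4×1 + 5×4 + 5×3 + 3×5 + 1×4 = 58; y_lin[5] = 5×1 + 5×4 + 3×3 + 1×5 = 39; y_lin[6] = 5×1 + 3×4 + 1×3 = 20; y_lin[7] = 3×1 + 1×4 = 7; y_lin[8] = 1×1 = 1 → [16, 40, 57, 68, 58, 39, 20, 7, 1]. Circular (length 5): y[0] = 4×4 + 5×1 + 5×4 + 3×3 + 1×5 = 55; y[1] = 4×5 + 5×4 + 5×1 + 3×4 + 1×3 = 60; y[2] = 4×3 + 5×5 + 5×4 + 3×1 + 1×4 = 64; y[3] = 4×4 + 5×3 + 5×5 + 3×4 + 1×1 = 69; y[4] = 4×1 + 5×4 + 5×3 + 3×5 + 1×4 = 58 → [55, 60, 64, 69, 58]

Linear: [16, 40, 57, 68, 58, 39, 20, 7, 1], Circular: [55, 60, 64, 69, 58]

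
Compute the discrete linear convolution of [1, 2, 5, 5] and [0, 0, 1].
y[0] = 1×0 = 0; y[1] = 1×0 + 2×0 = 0; y[2] = 1×1 + 2×0 + 5×0 = 1; y[3] = 2×1 + 5×0 + 5×0 = 2; y[4] = 5×1 + 5×0 = 5; y[5] = 5×1 = 5

[0, 0, 1, 2, 5, 5]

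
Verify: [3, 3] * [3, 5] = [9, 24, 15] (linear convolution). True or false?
Recompute linear convolution of [3, 3] and [3, 5]: y[0] = 3×3 = 9; y[1] = 3×5 + 3×3 = 24; y[2] = 3×5 = 15 → [9, 24, 15]. Given [9, 24, 15] matches, so answer: Yes

Yes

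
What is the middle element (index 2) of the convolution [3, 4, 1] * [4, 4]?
Use y[k] = Σ_i a[i]·b[k-i] at k=2. y[2] = 4×4 + 1×4 = 20

20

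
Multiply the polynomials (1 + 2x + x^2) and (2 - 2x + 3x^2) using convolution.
Ascending coefficients: a = [1, 2, 1], b = [2, -2, 3]. c[0] = 1×2 = 2; c[1] = 1×-2 + 2×2 = 2; c[2] = 1×3 + 2×-2 + 1×2 = 1; c[3] = 2×3 + 1×-2 = 4; c[4] = 1×3 = 3. Result coefficients: [2, 2, 1, 4, 3] → 2 + 2x + x^2 + 4x^3 + 3x^4

2 + 2x + x^2 + 4x^3 + 3x^4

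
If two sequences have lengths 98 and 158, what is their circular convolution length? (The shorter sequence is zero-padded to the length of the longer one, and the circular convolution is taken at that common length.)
Circular convolution (zero-padding the shorter input) has length max(m, n) = max(98, 158) = 158

158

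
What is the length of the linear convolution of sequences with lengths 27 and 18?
Linear/full convolution length: m + n - 1 = 27 + 18 - 1 = 44

44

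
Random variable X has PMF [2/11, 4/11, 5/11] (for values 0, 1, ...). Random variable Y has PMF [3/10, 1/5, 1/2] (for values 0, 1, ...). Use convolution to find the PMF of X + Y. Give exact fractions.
P(X+Y=k) = Σ_i P(X=i)·P(Y=k-i) — a convolution of [2/11, 4/11, 5/11] and [3/10, 1/5, 1/2]. P(X+Y=0) = (2/11)×(3/10) = 3/55; P(X+Y=1) = (2/11)×(1/5) + (4/11)×(3/10) = 2/55 + 6/55 = 8/55; P(X+Y=2) = (2/11)×(1/2) + (4/11)×(1/5) + (5/11)×(3/10) = 1/11 + 4/55 + 3/22 = 3/10; P(X+Y=3) = (4/11)×(1/2) + (5/11)×(1/5) = 2/11 + 1/11 = 3/11; P(X+Y=4) = (5/11)×(1/2) = 5/22. PMF: [3/55, 8/55, 3/10, 3/11, 5/22] (sums to 1 ✓)

[3/55, 8/55, 3/10, 3/11, 5/22]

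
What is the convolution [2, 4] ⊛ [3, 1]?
y[0] = 2×3 = 6; y[1] = 2×1 + 4×3 = 14; y[2] = 4×1 = 4

[6, 14, 4]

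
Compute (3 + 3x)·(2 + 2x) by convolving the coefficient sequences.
Ascending coefficients: a = [3, 3], b = [2, 2]. c[0] = 3×2 = 6; c[1] = 3×2 + 3×2 = 12; c[2] = 3×2 = 6. Result coefficients: [6, 12, 6] → 6 + 12x + 6x^2

6 + 12x + 6x^2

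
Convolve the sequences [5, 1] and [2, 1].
y[0] = 5×2 = 10; y[1] = 5×1 + 1×2 = 7; y[2] = 1×1 = 1

[10, 7, 1]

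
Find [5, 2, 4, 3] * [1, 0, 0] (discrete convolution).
y[0] = 5×1 = 5; y[1] = 5×0 + 2×1 = 2; y[2] = 5×0 + 2×0 + 4×1 = 4; y[3] = 2×0 + 4×0 + 3×1 = 3; y[4] = 4×0 + 3×0 = 0; y[5] = 3×0 = 0

[5, 2, 4, 3, 0, 0]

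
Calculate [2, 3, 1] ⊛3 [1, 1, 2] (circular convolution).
Use y[k] = Σ_j x[j]·h[(k-j) mod 3]. y[0] = 2×1 + 3×2 + 1×1 = 9; y[1] = 2×1 + 3×1 + 1×2 = 7; y[2] = 2×2 + 3×1 + 1×1 = 8. Result: [9, 7, 8]

[9, 7, 8]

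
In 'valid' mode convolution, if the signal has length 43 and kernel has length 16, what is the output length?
'Valid' mode counts only positions where the kernel fully overlaps the signal: m - n + 1 = 43 - 16 + 1 = 28

28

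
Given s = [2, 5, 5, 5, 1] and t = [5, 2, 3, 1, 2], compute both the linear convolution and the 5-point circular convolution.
Linear: y_lin[0] = 2×5 = 10; y_lin[1] = 2×2 + 5×5 = 29; y_lin[2] = 2×3 + 5×2 + 5×5 = 41; y_lin[3] = 2×1 + 5×3 + 5×2 + 5×5 = 52; y_lin[4] = 2×2 + 5×1 + 5×3 + 5×2 + 1×5 = 39; y_lin[5] = 5×2 + 5×1 + 5×3 + 1×2 = 32; y_lin[6] = 5×2 + 5×1 + 1×3 = 18; y_lin[7] = 5×2 + 1×1 = 11; y_lin[8] = 1×2 = 2 → [10, 29, 41, 52, 39, 32, 18, 11, 2]. Circular (length 5): y[0] = 2×5 + 5×2 + 5×1 + 5×3 + 1×2 = 42; y[1] = 2×2 + 5×5 + 5×2 + 5×1 + 1×3 = 47; y[2] = 2×3 + 5×2 + 5×5 + 5×2 + 1×1 = 52; y[3] = 2×1 + 5×3 + 5×2 + 5×5 + 1×2 = 54; y[4] = 2×2 + 5×1 + 5×3 + 5×2 + 1×5 = 39 → [42, 47, 52, 54, 39]

Linear: [10, 29, 41, 52, 39, 32, 18, 11, 2], Circular: [42, 47, 52, 54, 39]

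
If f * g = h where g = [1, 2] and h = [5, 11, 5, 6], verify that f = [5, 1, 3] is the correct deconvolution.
Forward-compute [5, 1, 3] * [1, 2]: h[0] = 5×1 = 5; h[1] = 5×2 + 1×1 = 11; h[2] = 1×2 + 3×1 = 5; h[3] = 3×2 = 6 → [5, 11, 5, 6]. Matches given h = [5, 11, 5, 6], so verified.

Verified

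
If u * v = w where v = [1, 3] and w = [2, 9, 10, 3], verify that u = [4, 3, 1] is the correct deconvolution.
Forward-compute [4, 3, 1] * [1, 3]: w[0] = 4×1 = 4; w[1] = 4×3 + 3×1 = 15; w[2] = 3×3 + 1×1 = 10; w[3] = 1×3 = 3 → [4, 15, 10, 3]. Does not match given w = [2, 9, 10, 3].

Not verified. [4, 3, 1] * [1, 3] = [4, 15, 10, 3], which differs from [2, 9, 10, 3] at index 0.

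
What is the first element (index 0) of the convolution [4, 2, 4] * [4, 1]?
Use y[k] = Σ_i a[i]·b[k-i] at k=0. y[0] = 4×4 = 16

16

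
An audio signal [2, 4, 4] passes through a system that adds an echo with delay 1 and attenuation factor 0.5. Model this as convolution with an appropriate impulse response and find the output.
Direct-path + delayed-attenuated-path model → impulse response h = [1, 0.5] (1 at lag 0, 0.5 at lag 1). Output y[n] = x[n] + 0.5·x[n - 1] (with x[n] = 0 outside 0..2): y[0] = 2 + 0.5×0 = 2; y[1] = 4 + 0.5×2 = 5.0; y[2] = 4 + 0.5×4 = 6.0; y[3] = 0 + 0.5×4 = 2.0. So y = [2, 5.0, 6.0, 2.0]

[2, 5.0, 6.0, 2.0]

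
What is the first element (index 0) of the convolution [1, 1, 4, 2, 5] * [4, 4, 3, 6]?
Use y[k] = Σ_i a[i]·b[k-i] at k=0. y[0] = 1×4 = 4

4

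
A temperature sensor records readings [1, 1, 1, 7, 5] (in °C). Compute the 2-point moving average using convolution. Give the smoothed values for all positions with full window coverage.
2-point moving average kernel = [1, 1]. Apply in 'valid' mode (full window coverage): avg[0] = (1 + 1) / 2 = 1.0; avg[1] = (1 + 1) / 2 = 1.0; avg[2] = (1 + 7) / 2 = 4.0; avg[3] = (7 + 5) / 2 = 6.0. Smoothed values: [1.0, 1.0, 4.0, 6.0]

[1.0, 1.0, 4.0, 6.0]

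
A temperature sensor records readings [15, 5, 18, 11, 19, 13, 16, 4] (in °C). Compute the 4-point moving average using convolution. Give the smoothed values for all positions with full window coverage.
4-point moving average kernel = [1, 1, 1, 1]. Apply in 'valid' mode (full window coverage): avg[0] = (15 + 5 + 18 + 11) / 4 = 12.25; avg[1] = (5 + 18 + 11 + 19) / 4 = 13.25; avg[2] = (18 + 11 + 19 + 13) / 4 = 15.25; avg[3] = (11 + 19 + 13 + 16) / 4 = 14.75; avg[4] = (19 + 13 + 16 + 4) / 4 = 13.0. Smoothed values: [12.25, 13.25, 15.25, 14.75, 13.0]

[12.25, 13.25, 15.25, 14.75, 13.0]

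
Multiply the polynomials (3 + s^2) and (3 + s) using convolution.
Ascending coefficients: a = [3, 0, 1], b = [3, 1]. c[0] = 3×3 = 9; c[1] = 3×1 + 0×3 = 3; c[2] = 0×1 + 1×3 = 3; c[3] = 1×1 = 1. Result coefficients: [9, 3, 3, 1] → 9 + 3s + 3s^2 + s^3

9 + 3s + 3s^2 + s^3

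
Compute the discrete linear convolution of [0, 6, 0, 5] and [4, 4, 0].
y[0] = 0×4 = 0; y[1] = 0×4 + 6×4 = 24; y[2] = 0×0 + 6×4 + 0×4 = 24; y[3] = 6×0 + 0×4 + 5×4 = 20; y[4] = 0×0 + 5×4 = 20; y[5] = 5×0 = 0

[0, 24, 24, 20, 20, 0]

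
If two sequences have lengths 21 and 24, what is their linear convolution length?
Linear/full convolution length: m + n - 1 = 21 + 24 - 1 = 44

44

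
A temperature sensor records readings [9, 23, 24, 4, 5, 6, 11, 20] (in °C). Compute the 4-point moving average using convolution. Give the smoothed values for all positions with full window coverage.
4-point moving average kernel = [1, 1, 1, 1]. Apply in 'valid' mode (full window coverage): avg[0] = (9 + 23 + 24 + 4) / 4 = 15.0; avg[1] = (23 + 24 + 4 + 5) / 4 = 14.0; avg[2] = (24 + 4 + 5 + 6) / 4 = 9.75; avg[3] = (4 + 5 + 6 + 11) / 4 = 6.5; avg[4] = (5 + 6 + 11 + 20) / 4 = 10.5. Smoothed values: [15.0, 14.0, 9.75, 6.5, 10.5]

[15.0, 14.0, 9.75, 6.5, 10.5]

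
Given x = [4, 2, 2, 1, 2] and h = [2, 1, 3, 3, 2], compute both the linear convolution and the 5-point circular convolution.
Linear: y_lin[0] = 4×2 = 8; y_lin[1] = 4×1 + 2×2 = 8; y_lin[2] = 4×3 + 2×1 + 2×2 = 18; y_lin[3] = 4×3 + 2×3 + 2×1 + 1×2 = 22; y_lin[4] = 4×2 + 2×3 + 2×3 + 1×1 + 2×2 = 25; y_lin[5] = 2×2 + 2×3 + 1×3 + 2×1 = 15; y_lin[6] = 2×2 + 1×3 + 2×3 = 13; y_lin[7] = 1×2 + 2×3 = 8; y_lin[8] = 2×2 = 4 → [8, 8, 18, 22, 25, 15, 13, 8, 4]. Circular (length 5): y[0] = 4×2 + 2×2 + 2×3 + 1×3 + 2×1 = 23; y[1] = 4×1 + 2×2 + 2×2 + 1×3 + 2×3 = 21; y[2] = 4×3 + 2×1 + 2×2 + 1×2 + 2×3 = 26; y[3] = 4×3 + 2×3 + 2×1 + 1×2 + 2×2 = 26; y[4] = 4×2 + 2×3 + 2×3 + 1×1 + 2×2 = 25 → [23, 21, 26, 26, 25]

Linear: [8, 8, 18, 22, 25, 15, 13, 8, 4], Circular: [23, 21, 26, 26, 25]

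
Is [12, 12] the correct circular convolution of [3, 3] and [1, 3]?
Recompute circular convolution of [3, 3] and [1, 3]: y[0] = 3×1 + 3×3 = 12; y[1] = 3×3 + 3×1 = 12 → [12, 12]. Given [12, 12] matches, so answer: Yes

Yes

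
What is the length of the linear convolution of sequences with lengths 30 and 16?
Linear/full convolution length: m + n - 1 = 30 + 16 - 1 = 45

45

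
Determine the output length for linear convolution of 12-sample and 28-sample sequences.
Linear/full convolution length: m + n - 1 = 12 + 28 - 1 = 39

39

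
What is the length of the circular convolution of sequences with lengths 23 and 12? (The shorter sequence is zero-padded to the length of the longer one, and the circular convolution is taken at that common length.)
Circular convolution (zero-padding the shorter input) has length max(m, n) = max(23, 12) = 23

23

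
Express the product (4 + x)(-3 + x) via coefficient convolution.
Ascending coefficients: a = [4, 1], b = [-3, 1]. c[0] = 4×-3 = -12; c[1] = 4×1 + 1×-3 = 1; c[2] = 1×1 = 1. Result coefficients: [-12, 1, 1] → -12 + x + x^2

-12 + x + x^2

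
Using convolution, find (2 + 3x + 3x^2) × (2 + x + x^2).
Ascending coefficients: a = [2, 3, 3], b = [2, 1, 1]. c[0] = 2×2 = 4; c[1] = 2×1 + 3×2 = 8; c[2] = 2×1 + 3×1 + 3×2 = 11; c[3] = 3×1 + 3×1 = 6; c[4] = 3×1 = 3. Result coefficients: [4, 8, 11, 6, 3] → 4 + 8x + 11x^2 + 6x^3 + 3x^4

4 + 8x + 11x^2 + 6x^3 + 3x^4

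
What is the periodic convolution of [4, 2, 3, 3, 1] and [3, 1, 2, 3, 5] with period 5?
Use y[k] = Σ_j a[j]·b[(k-j) mod 5]. y[0] = 4×3 + 2×5 + 3×3 + 3×2 + 1×1 = 38; y[1] = 4×1 + 2×3 + 3×5 + 3×3 + 1×2 = 36; y[2] = 4×2 + 2×1 + 3×3 + 3×5 + 1×3 = 37; y[3] = 4×3 + 2×2 + 3×1 + 3×3 + 1×5 = 33; y[4] = 4×5 + 2×3 + 3×2 + 3×1 + 1×3 = 38. Result: [38, 36, 37, 33, 38]

[38, 36, 37, 33, 38]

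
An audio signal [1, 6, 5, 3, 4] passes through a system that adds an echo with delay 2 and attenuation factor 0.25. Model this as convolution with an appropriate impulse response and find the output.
Direct-path + delayed-attenuated-path model → impulse response h = [1, 0, 0.25] (1 at lag 0, 0.25 at lag 2). Output y[n] = x[n] + 0.25·x[n - 2] (with x[n] = 0 outside 0..4): y[0] = 1 + 0.25×0 = 1; y[1] = 6 + 0.25×0 = 6; y[2] = 5 + 0.25×1 = 5.25; y[3] = 3 + 0.25×6 = 4.5; y[4] = 4 + 0.25×5 = 5.25; y[5] = 0 + 0.25×3 = 0.75; y[6] = 0 + 0.25×4 = 1.0. So y = [1, 6, 5.25, 4.5, 5.25, 0.75, 1.0]

[1, 6, 5.25, 4.5, 5.25, 0.75, 1.0]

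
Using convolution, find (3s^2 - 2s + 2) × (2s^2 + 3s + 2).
Ascending coefficients: a = [2, -2, 3], b = [2, 3, 2]. c[0] = 2×2 = 4; c[1] = 2×3 + -2×2 = 2; c[2] = 2×2 + -2×3 + 3×2 = 4; c[3] = -2×2 + 3×3 = 5; c[4] = 3×2 = 6. Result coefficients: [4, 2, 4, 5, 6] → 6s^4 + 5s^3 + 4s^2 + 2s + 4

6s^4 + 5s^3 + 4s^2 + 2s + 4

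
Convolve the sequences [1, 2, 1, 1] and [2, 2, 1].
y[0] = 1×2 = 2; y[1] = 1×2 + 2×2 = 6; y[2] = 1×1 + 2×2 + 1×2 = 7; y[3] = 2×1 + 1×2 + 1×2 = 6; y[4] = 1×1 + 1×2 = 3; y[5] = 1×1 = 1

[2, 6, 7, 6, 3, 1]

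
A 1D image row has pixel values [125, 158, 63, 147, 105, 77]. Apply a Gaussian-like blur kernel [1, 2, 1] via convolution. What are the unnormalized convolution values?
Convolve image row [125, 158, 63, 147, 105, 77] with kernel [1, 2, 1]: y[0] = 125×1 = 125; y[1] = 125×2 + 158×1 = 408; y[2] = 125×1 + 158×2 + 63×1 = 504; y[3] = 158×1 + 63×2 + 147×1 = 431; y[4] = 63×1 + 147×2 + 105×1 = 462; y[5] = 147×1 + 105×2 + 77×1 = 434; y[6] = 105×1 + 77×2 = 259; y[7] = 77×1 = 77 → [125, 408, 504, 431, 462, 434, 259, 77]. Normalization factor = sum(kernel) = 4.

[125, 408, 504, 431, 462, 434, 259, 77]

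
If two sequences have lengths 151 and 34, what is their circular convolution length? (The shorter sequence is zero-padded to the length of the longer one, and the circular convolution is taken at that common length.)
Circular convolution (zero-padding the shorter input) has length max(m, n) = max(151, 34) = 151

151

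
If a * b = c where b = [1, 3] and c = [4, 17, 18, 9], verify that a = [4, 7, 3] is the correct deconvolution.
Forward-compute [4, 7, 3] * [1, 3]: c[0] = 4×1 = 4; c[1] = 4×3 + 7×1 = 19; c[2] = 7×3 + 3×1 = 24; c[3] = 3×3 = 9 → [4, 19, 24, 9]. Does not match given c = [4, 17, 18, 9].

Not verified. [4, 7, 3] * [1, 3] = [4, 19, 24, 9], which differs from [4, 17, 18, 9] at index 1.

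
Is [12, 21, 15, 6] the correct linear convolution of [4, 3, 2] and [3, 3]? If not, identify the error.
Recompute linear convolution of [4, 3, 2] and [3, 3]: y[0] = 4×3 = 12; y[1] = 4×3 + 3×3 = 21; y[2] = 3×3 + 2×3 = 15; y[3] = 2×3 = 6 → [12, 21, 15, 6]. Given [12, 21, 15, 6] matches, so answer: Yes

Yes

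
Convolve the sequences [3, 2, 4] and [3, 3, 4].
y[0] = 3×3 = 9; y[1] = 3×3 + 2×3 = 15; y[2] = 3×4 + 2×3 + 4×3 = 30; y[3] = 2×4 + 4×3 = 20; y[4] = 4×4 = 16

[9, 15, 30, 20, 16]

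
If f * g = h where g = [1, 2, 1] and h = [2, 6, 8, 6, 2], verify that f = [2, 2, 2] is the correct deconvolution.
Forward-compute [2, 2, 2] * [1, 2, 1]: h[0] = 2×1 = 2; h[1] = 2×2 + 2×1 = 6; h[2] = 2×1 + 2×2 + 2×1 = 8; h[3] = 2×1 + 2×2 = 6; h[4] = 2×1 = 2 → [2, 6, 8, 6, 2]. Matches given h = [2, 6, 8, 6, 2], so verified.

Verified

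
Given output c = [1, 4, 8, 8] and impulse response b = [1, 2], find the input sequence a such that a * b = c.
Deconvolve c=[1, 4, 8, 8] by b=[1, 2]. Since b[0]=1, solve forward: a[0] = c[0] / 1 = 1; a[1] = (c[1] - 1×2) / 1 = 2; a[2] = (c[2] - 2×2) / 1 = 4. So a = [1, 2, 4]. Check by forward convolution: c[0] = 1×1 = 1; c[1] = 1×2 + 2×1 = 4; c[2] = 2×2 + 4×1 = 8; c[3] = 4×2 = 8

[1, 2, 4]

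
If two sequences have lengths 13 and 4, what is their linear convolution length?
Linear/full convolution length: m + n - 1 = 13 + 4 - 1 = 16

16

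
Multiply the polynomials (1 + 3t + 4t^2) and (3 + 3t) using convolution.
Ascending coefficients: a = [1, 3, 4], b = [3, 3]. c[0] = 1×3 = 3; c[1] = 1×3 + 3×3 = 12; c[2] = 3×3 + 4×3 = 21; c[3] = 4×3 = 12. Result coefficients: [3, 12, 21, 12] → 3 + 12t + 21t^2 + 12t^3

3 + 12t + 21t^2 + 12t^3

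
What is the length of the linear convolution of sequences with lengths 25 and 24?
Linear/full convolution length: m + n - 1 = 25 + 24 - 1 = 48

48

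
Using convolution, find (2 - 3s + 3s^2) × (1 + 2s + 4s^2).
Ascending coefficients: a = [2, -3, 3], b = [1, 2, 4]. c[0] = 2×1 = 2; c[1] = 2×2 + -3×1 = 1; c[2] = 2×4 + -3×2 + 3×1 = 5; c[3] = -3×4 + 3×2 = -6; c[4] = 3×4 = 12. Result coefficients: [2, 1, 5, -6, 12] → 2 + s + 5s^2 - 6s^3 + 12s^4

2 + s + 5s^2 - 6s^3 + 12s^4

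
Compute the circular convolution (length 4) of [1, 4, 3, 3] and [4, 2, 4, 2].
Use y[k] = Σ_j f[j]·g[(k-j) mod 4]. y[0] = 1×4 + 4×2 + 3×4 + 3×2 = 30; y[1] = 1×2 + 4×4 + 3×2 + 3×4 = 36; y[2] = 1×4 + 4×2 + 3×4 + 3×2 = 30; y[3] = 1×2 + 4×4 + 3×2 + 3×4 = 36. Result: [30, 36, 30, 36]

[30, 36, 30, 36]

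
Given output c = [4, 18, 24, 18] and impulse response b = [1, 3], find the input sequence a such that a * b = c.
Deconvolve c=[4, 18, 24, 18] by b=[1, 3]. Since b[0]=1, solve forward: a[0] = c[0] / 1 = 4; a[1] = (c[1] - 4×3) / 1 = 6; a[2] = (c[2] - 6×3) / 1 = 6. So a = [4, 6, 6]. Check by forward convolution: c[0] = 4×1 = 4; c[1] = 4×3 + 6×1 = 18; c[2] = 6×3 + 6×1 = 24; c[3] = 6×3 = 18

[4, 6, 6]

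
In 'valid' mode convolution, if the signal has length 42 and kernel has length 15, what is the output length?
'Valid' mode counts only positions where the kernel fully overlaps the signal: m - n + 1 = 42 - 15 + 1 = 28

28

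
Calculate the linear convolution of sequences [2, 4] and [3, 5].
y[0] = 2×3 = 6; y[1] = 2×5 + 4×3 = 22; y[2] = 4×5 = 20

[6, 22, 20]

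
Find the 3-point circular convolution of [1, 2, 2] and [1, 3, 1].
Use y[k] = Σ_j u[j]·v[(k-j) mod 3]. y[0] = 1×1 + 2×1 + 2×3 = 9; y[1] = 1×3 + 2×1 + 2×1 = 7; y[2] = 1×1 + 2×3 + 2×1 = 9. Result: [9, 7, 9]

[9, 7, 9]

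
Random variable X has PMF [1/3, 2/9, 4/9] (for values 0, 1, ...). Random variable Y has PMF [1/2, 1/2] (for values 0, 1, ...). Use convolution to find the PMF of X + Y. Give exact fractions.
P(X+Y=k) = Σ_i P(X=i)·P(Y=k-i) — a convolution of [1/3, 2/9, 4/9] and [1/2, 1/2]. P(X+Y=0) = (1/3)×(1/2) = 1/6; P(X+Y=1) = (1/3)×(1/2) + (2/9)×(1/2) = 1/6 + 1/9 = 5/18; P(X+Y=2) = (2/9)×(1/2) + (4/9)×(1/2) = 1/9 + 2/9 = 1/3; P(X+Y=3) = (4/9)×(1/2) = 2/9. PMF: [1/6, 5/18, 1/3, 2/9] (sums to 1 ✓)

[1/6, 5/18, 1/3, 2/9]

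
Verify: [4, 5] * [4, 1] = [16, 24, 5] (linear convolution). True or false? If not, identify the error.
Recompute linear convolution of [4, 5] and [4, 1]: y[0] = 4×4 = 16; y[1] = 4×1 + 5×4 = 24; y[2] = 5×1 = 5 → [16, 24, 5]. Given [16, 24, 5] matches, so answer: Yes

Yes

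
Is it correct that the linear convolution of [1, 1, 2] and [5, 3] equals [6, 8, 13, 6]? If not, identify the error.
Recompute linear convolution of [1, 1, 2] and [5, 3]: y[0] = 1×5 = 5; y[1] = 1×3 + 1×5 = 8; y[2] = 1×3 + 2×5 = 13; y[3] = 2×3 = 6 → [5, 8, 13, 6]. Compare to given [6, 8, 13, 6]: they differ at index 0: given 6, correct 5, so answer: No

No. Error at index 0: given 6, correct 5.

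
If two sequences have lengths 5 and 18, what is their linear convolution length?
Linear/full convolution length: m + n - 1 = 5 + 18 - 1 = 22

22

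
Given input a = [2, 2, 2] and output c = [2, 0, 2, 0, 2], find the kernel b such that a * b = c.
Output length 5 = len(a) + len(b) - 1 ⇒ len(b) = 3. Solve b forward using b[k] = (c[k] - Σ_{i≥1} a[i]·b[k-i]) / a[0]: b[0] = c[0] / a[0] = 2 / 2 = 1; b[1] = (c[1] - 2×1) / a[0] = (0 - 2×1) / 2 = -1; b[2] = (c[2] - 2×-1 - 2×1) / a[0] = (2 - 2×-1 - 2×1) / 2 = 1. So b = [1, -1, 1]. Forward-check [2, 2, 2] * [1, -1, 1]: c[0] = 2×1 = 2; c[1] = 2×-1 + 2×1 = 0; c[2] = 2×1 + 2×-1 + 2×1 = 2; c[3] = 2×1 + 2×-1 = 0; c[4] = 2×1 = 2 → [2, 0, 2, 0, 2] ✓

[1, -1, 1]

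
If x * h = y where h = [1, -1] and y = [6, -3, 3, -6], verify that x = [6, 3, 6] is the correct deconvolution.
Forward-compute [6, 3, 6] * [1, -1]: y[0] = 6×1 = 6; y[1] = 6×-1 + 3×1 = -3; y[2] = 3×-1 + 6×1 = 3; y[3] = 6×-1 = -6 → [6, -3, 3, -6]. Matches given y = [6, -3, 3, -6], so verified.

Verified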